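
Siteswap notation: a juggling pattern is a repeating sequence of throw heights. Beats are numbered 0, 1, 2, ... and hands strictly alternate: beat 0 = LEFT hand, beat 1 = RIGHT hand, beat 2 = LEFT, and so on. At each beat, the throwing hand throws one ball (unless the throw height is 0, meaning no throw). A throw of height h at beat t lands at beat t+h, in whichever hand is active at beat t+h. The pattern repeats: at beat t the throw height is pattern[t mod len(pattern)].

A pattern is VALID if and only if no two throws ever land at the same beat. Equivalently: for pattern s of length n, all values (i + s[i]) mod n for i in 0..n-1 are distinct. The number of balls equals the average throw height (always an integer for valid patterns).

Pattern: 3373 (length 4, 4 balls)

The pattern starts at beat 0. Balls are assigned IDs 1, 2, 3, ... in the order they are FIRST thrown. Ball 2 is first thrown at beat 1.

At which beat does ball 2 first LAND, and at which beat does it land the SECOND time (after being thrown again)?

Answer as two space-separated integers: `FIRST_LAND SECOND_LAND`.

Beat 0 (L): throw ball1 h=3 -> lands@3:R; in-air after throw: [b1@3:R]
Beat 1 (R): throw ball2 h=3 -> lands@4:L; in-air after throw: [b1@3:R b2@4:L]
Beat 2 (L): throw ball3 h=7 -> lands@9:R; in-air after throw: [b1@3:R b2@4:L b3@9:R]
Beat 3 (R): throw ball1 h=3 -> lands@6:L; in-air after throw: [b2@4:L b1@6:L b3@9:R]
Beat 4 (L): throw ball2 h=3 -> lands@7:R; in-air after throw: [b1@6:L b2@7:R b3@9:R]
Beat 5 (R): throw ball4 h=3 -> lands@8:L; in-air after throw: [b1@6:L b2@7:R b4@8:L b3@9:R]
Beat 6 (L): throw ball1 h=7 -> lands@13:R; in-air after throw: [b2@7:R b4@8:L b3@9:R b1@13:R]
Beat 7 (R): throw ball2 h=3 -> lands@10:L; in-air after throw: [b4@8:L b3@9:R b2@10:L b1@13:R]
Ball 2: thrown@1 h=3 -> first land @4; rethrown@4 h=3 -> second land @7

Answer: 4 7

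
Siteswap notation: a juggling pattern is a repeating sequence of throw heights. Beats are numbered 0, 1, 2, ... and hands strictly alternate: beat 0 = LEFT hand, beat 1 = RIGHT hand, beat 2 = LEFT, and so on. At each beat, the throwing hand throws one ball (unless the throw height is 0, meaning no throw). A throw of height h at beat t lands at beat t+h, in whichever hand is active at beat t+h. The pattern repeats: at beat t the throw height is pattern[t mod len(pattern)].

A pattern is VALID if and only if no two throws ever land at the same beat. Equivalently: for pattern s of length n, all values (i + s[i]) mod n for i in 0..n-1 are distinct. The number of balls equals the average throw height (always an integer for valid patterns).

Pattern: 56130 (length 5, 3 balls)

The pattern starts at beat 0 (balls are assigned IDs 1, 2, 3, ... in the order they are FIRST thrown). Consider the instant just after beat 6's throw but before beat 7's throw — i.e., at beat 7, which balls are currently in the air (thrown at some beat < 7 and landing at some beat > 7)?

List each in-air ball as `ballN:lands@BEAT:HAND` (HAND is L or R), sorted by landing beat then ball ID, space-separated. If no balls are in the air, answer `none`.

Answer: ball1:lands@10:L ball3:lands@12:L

Derivation:
Beat 0 (L): throw ball1 h=5 -> lands@5:R; in-air after throw: [b1@5:R]
Beat 1 (R): throw ball2 h=6 -> lands@7:R; in-air after throw: [b1@5:R b2@7:R]
Beat 2 (L): throw ball3 h=1 -> lands@3:R; in-air after throw: [b3@3:R b1@5:R b2@7:R]
Beat 3 (R): throw ball3 h=3 -> lands@6:L; in-air after throw: [b1@5:R b3@6:L b2@7:R]
Beat 5 (R): throw ball1 h=5 -> lands@10:L; in-air after throw: [b3@6:L b2@7:R b1@10:L]
Beat 6 (L): throw ball3 h=6 -> lands@12:L; in-air after throw: [b2@7:R b1@10:L b3@12:L]
Beat 7 (R): throw ball2 h=1 -> lands@8:L; in-air after throw: [b2@8:L b1@10:L b3@12:L]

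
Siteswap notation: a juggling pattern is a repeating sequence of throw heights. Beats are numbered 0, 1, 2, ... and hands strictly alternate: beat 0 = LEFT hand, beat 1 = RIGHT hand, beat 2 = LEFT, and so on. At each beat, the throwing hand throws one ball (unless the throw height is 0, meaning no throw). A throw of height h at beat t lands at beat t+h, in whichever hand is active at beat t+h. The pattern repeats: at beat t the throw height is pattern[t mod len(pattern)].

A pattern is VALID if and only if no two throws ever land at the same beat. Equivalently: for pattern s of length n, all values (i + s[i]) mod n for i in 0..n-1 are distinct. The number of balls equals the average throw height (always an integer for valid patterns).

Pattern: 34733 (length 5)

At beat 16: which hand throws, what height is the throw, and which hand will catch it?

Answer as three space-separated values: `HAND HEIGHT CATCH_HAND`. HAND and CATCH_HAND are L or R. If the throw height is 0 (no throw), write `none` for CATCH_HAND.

Beat 16: 16 mod 2 = 0, so hand = L
Throw height = pattern[16 mod 5] = pattern[1] = 4
Lands at beat 16+4=20, 20 mod 2 = 0, so catch hand = L

Answer: L 4 L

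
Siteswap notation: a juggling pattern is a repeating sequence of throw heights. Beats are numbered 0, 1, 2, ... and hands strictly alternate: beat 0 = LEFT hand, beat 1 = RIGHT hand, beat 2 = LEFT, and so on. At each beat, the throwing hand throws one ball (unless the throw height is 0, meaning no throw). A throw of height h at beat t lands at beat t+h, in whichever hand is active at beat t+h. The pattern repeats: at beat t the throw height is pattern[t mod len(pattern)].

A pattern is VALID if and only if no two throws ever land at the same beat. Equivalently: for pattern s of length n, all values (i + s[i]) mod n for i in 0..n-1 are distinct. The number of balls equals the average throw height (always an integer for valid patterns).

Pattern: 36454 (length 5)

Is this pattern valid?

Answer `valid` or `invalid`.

Answer: invalid

Derivation:
i=0: (i + s[i]) mod n = (0 + 3) mod 5 = 3
i=1: (i + s[i]) mod n = (1 + 6) mod 5 = 2
i=2: (i + s[i]) mod n = (2 + 4) mod 5 = 1
i=3: (i + s[i]) mod n = (3 + 5) mod 5 = 3
i=4: (i + s[i]) mod n = (4 + 4) mod 5 = 3
Residues: [3, 2, 1, 3, 3], distinct: False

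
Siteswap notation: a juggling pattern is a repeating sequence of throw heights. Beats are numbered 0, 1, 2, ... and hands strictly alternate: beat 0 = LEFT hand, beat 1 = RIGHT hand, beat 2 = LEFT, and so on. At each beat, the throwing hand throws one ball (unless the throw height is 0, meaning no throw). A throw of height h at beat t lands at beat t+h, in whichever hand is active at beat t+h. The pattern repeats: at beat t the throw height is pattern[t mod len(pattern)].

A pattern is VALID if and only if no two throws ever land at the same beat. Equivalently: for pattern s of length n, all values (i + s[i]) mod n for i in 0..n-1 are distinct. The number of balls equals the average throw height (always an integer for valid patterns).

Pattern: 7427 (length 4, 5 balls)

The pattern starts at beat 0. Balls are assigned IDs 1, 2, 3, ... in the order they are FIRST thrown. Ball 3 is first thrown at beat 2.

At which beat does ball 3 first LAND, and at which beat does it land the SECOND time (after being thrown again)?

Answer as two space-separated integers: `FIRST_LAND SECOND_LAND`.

Answer: 4 11

Derivation:
Beat 0 (L): throw ball1 h=7 -> lands@7:R; in-air after throw: [b1@7:R]
Beat 1 (R): throw ball2 h=4 -> lands@5:R; in-air after throw: [b2@5:R b1@7:R]
Beat 2 (L): throw ball3 h=2 -> lands@4:L; in-air after throw: [b3@4:L b2@5:R b1@7:R]
Beat 3 (R): throw ball4 h=7 -> lands@10:L; in-air after throw: [b3@4:L b2@5:R b1@7:R b4@10:L]
Beat 4 (L): throw ball3 h=7 -> lands@11:R; in-air after throw: [b2@5:R b1@7:R b4@10:L b3@11:R]
Beat 5 (R): throw ball2 h=4 -> lands@9:R; in-air after throw: [b1@7:R b2@9:R b4@10:L b3@11:R]
Beat 6 (L): throw ball5 h=2 -> lands@8:L; in-air after throw: [b1@7:R b5@8:L b2@9:R b4@10:L b3@11:R]
Beat 7 (R): throw ball1 h=7 -> lands@14:L; in-air after throw: [b5@8:L b2@9:R b4@10:L b3@11:R b1@14:L]
Beat 8 (L): throw ball5 h=7 -> lands@15:R; in-air after throw: [b2@9:R b4@10:L b3@11:R b1@14:L b5@15:R]
Beat 9 (R): throw ball2 h=4 -> lands@13:R; in-air after throw: [b4@10:L b3@11:R b2@13:R b1@14:L b5@15:R]
Beat 10 (L): throw ball4 h=2 -> lands@12:L; in-air after throw: [b3@11:R b4@12:L b2@13:R b1@14:L b5@15:R]
Beat 11 (R): throw ball3 h=7 -> lands@18:L; in-air after throw: [b4@12:L b2@13:R b1@14:L b5@15:R b3@18:L]
Ball 3: thrown@2 h=2 -> first land @4; rethrown@4 h=7 -> second land @11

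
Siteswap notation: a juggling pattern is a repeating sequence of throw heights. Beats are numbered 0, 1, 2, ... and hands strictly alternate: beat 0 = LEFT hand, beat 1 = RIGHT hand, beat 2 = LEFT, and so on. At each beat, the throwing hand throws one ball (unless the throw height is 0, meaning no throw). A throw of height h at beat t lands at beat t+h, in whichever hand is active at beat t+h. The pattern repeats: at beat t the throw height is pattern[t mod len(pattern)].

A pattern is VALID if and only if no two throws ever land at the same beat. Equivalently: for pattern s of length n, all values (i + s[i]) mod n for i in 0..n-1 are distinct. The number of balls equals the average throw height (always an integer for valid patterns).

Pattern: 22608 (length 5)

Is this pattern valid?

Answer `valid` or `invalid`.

Answer: invalid

Derivation:
i=0: (i + s[i]) mod n = (0 + 2) mod 5 = 2
i=1: (i + s[i]) mod n = (1 + 2) mod 5 = 3
i=2: (i + s[i]) mod n = (2 + 6) mod 5 = 3
i=3: (i + s[i]) mod n = (3 + 0) mod 5 = 3
i=4: (i + s[i]) mod n = (4 + 8) mod 5 = 2
Residues: [2, 3, 3, 3, 2], distinct: False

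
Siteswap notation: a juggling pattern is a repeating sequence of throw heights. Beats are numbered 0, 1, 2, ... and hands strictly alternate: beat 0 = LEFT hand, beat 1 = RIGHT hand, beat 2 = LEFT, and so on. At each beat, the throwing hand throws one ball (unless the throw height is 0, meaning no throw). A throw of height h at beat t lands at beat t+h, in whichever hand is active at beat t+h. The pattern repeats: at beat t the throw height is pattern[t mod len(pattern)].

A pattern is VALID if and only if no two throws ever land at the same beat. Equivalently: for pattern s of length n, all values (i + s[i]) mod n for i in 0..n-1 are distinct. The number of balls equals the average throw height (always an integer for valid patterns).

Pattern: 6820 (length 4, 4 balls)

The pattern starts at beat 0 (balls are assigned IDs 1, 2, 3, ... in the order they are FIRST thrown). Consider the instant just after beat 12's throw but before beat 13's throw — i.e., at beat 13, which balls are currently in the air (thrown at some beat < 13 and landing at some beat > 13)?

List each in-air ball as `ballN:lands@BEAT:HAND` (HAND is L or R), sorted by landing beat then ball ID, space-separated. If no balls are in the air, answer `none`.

Beat 0 (L): throw ball1 h=6 -> lands@6:L; in-air after throw: [b1@6:L]
Beat 1 (R): throw ball2 h=8 -> lands@9:R; in-air after throw: [b1@6:L b2@9:R]
Beat 2 (L): throw ball3 h=2 -> lands@4:L; in-air after throw: [b3@4:L b1@6:L b2@9:R]
Beat 4 (L): throw ball3 h=6 -> lands@10:L; in-air after throw: [b1@6:L b2@9:R b3@10:L]
Beat 5 (R): throw ball4 h=8 -> lands@13:R; in-air after throw: [b1@6:L b2@9:R b3@10:L b4@13:R]
Beat 6 (L): throw ball1 h=2 -> lands@8:L; in-air after throw: [b1@8:L b2@9:R b3@10:L b4@13:R]
Beat 8 (L): throw ball1 h=6 -> lands@14:L; in-air after throw: [b2@9:R b3@10:L b4@13:R b1@14:L]
Beat 9 (R): throw ball2 h=8 -> lands@17:R; in-air after throw: [b3@10:L b4@13:R b1@14:L b2@17:R]
Beat 10 (L): throw ball3 h=2 -> lands@12:L; in-air after throw: [b3@12:L b4@13:R b1@14:L b2@17:R]
Beat 12 (L): throw ball3 h=6 -> lands@18:L; in-air after throw: [b4@13:R b1@14:L b2@17:R b3@18:L]
Beat 13 (R): throw ball4 h=8 -> lands@21:R; in-air after throw: [b1@14:L b2@17:R b3@18:L b4@21:R]

Answer: ball1:lands@14:L ball2:lands@17:R ball3:lands@18:L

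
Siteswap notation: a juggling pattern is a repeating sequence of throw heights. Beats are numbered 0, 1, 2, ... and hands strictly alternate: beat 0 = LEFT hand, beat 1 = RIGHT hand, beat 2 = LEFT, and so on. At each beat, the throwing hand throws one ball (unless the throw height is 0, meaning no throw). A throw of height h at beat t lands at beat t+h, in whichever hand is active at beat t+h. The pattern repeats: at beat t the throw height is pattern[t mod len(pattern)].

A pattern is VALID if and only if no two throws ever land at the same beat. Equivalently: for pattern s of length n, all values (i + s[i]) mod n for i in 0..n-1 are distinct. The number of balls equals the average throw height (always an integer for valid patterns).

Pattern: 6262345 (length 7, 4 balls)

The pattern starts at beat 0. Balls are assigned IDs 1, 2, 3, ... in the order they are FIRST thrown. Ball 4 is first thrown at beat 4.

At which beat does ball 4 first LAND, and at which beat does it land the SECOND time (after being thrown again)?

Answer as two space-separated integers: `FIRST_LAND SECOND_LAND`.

Beat 0 (L): throw ball1 h=6 -> lands@6:L; in-air after throw: [b1@6:L]
Beat 1 (R): throw ball2 h=2 -> lands@3:R; in-air after throw: [b2@3:R b1@6:L]
Beat 2 (L): throw ball3 h=6 -> lands@8:L; in-air after throw: [b2@3:R b1@6:L b3@8:L]
Beat 3 (R): throw ball2 h=2 -> lands@5:R; in-air after throw: [b2@5:R b1@6:L b3@8:L]
Beat 4 (L): throw ball4 h=3 -> lands@7:R; in-air after throw: [b2@5:R b1@6:L b4@7:R b3@8:L]
Beat 5 (R): throw ball2 h=4 -> lands@9:R; in-air after throw: [b1@6:L b4@7:R b3@8:L b2@9:R]
Beat 6 (L): throw ball1 h=5 -> lands@11:R; in-air after throw: [b4@7:R b3@8:L b2@9:R b1@11:R]
Beat 7 (R): throw ball4 h=6 -> lands@13:R; in-air after throw: [b3@8:L b2@9:R b1@11:R b4@13:R]
Beat 8 (L): throw ball3 h=2 -> lands@10:L; in-air after throw: [b2@9:R b3@10:L b1@11:R b4@13:R]
Beat 9 (R): throw ball2 h=6 -> lands@15:R; in-air after throw: [b3@10:L b1@11:R b4@13:R b2@15:R]
Beat 10 (L): throw ball3 h=2 -> lands@12:L; in-air after throw: [b1@11:R b3@12:L b4@13:R b2@15:R]
Beat 11 (R): throw ball1 h=3 -> lands@14:L; in-air after throw: [b3@12:L b4@13:R b1@14:L b2@15:R]
Beat 12 (L): throw ball3 h=4 -> lands@16:L; in-air after throw: [b4@13:R b1@14:L b2@15:R b3@16:L]
Beat 13 (R): throw ball4 h=5 -> lands@18:L; in-air after throw: [b1@14:L b2@15:R b3@16:L b4@18:L]
Ball 4: thrown@4 h=3 -> first land @7; rethrown@7 h=6 -> second land @13

Answer: 7 13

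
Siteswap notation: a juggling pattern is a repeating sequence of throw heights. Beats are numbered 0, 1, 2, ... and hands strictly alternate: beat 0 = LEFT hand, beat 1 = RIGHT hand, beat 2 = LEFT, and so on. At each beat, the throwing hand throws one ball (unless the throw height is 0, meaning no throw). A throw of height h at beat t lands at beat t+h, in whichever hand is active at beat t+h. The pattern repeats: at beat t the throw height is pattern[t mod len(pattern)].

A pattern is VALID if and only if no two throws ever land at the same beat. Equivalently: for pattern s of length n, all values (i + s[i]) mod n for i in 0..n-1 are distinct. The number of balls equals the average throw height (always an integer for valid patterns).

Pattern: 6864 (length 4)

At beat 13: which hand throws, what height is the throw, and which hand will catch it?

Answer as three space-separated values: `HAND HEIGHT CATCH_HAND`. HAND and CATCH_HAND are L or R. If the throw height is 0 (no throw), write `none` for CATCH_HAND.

Beat 13: 13 mod 2 = 1, so hand = R
Throw height = pattern[13 mod 4] = pattern[1] = 8
Lands at beat 13+8=21, 21 mod 2 = 1, so catch hand = R

Answer: R 8 R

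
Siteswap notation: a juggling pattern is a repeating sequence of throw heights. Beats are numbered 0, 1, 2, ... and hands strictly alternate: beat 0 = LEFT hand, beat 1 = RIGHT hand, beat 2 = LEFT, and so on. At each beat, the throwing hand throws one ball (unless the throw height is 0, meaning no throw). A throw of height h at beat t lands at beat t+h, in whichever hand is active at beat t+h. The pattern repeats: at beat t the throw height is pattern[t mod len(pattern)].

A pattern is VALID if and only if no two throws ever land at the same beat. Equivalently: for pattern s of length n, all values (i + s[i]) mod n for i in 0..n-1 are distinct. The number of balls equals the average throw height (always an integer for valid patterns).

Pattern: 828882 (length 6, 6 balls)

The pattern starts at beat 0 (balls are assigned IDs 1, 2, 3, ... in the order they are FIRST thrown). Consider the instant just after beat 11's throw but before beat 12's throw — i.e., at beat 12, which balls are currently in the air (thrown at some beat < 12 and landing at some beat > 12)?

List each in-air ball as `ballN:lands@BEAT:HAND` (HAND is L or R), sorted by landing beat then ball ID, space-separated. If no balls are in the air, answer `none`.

Beat 0 (L): throw ball1 h=8 -> lands@8:L; in-air after throw: [b1@8:L]
Beat 1 (R): throw ball2 h=2 -> lands@3:R; in-air after throw: [b2@3:R b1@8:L]
Beat 2 (L): throw ball3 h=8 -> lands@10:L; in-air after throw: [b2@3:R b1@8:L b3@10:L]
Beat 3 (R): throw ball2 h=8 -> lands@11:R; in-air after throw: [b1@8:L b3@10:L b2@11:R]
Beat 4 (L): throw ball4 h=8 -> lands@12:L; in-air after throw: [b1@8:L b3@10:L b2@11:R b4@12:L]
Beat 5 (R): throw ball5 h=2 -> lands@7:R; in-air after throw: [b5@7:R b1@8:L b3@10:L b2@11:R b4@12:L]
Beat 6 (L): throw ball6 h=8 -> lands@14:L; in-air after throw: [b5@7:R b1@8:L b3@10:L b2@11:R b4@12:L b6@14:L]
Beat 7 (R): throw ball5 h=2 -> lands@9:R; in-air after throw: [b1@8:L b5@9:R b3@10:L b2@11:R b4@12:L b6@14:L]
Beat 8 (L): throw ball1 h=8 -> lands@16:L; in-air after throw: [b5@9:R b3@10:L b2@11:R b4@12:L b6@14:L b1@16:L]
Beat 9 (R): throw ball5 h=8 -> lands@17:R; in-air after throw: [b3@10:L b2@11:R b4@12:L b6@14:L b1@16:L b5@17:R]
Beat 10 (L): throw ball3 h=8 -> lands@18:L; in-air after throw: [b2@11:R b4@12:L b6@14:L b1@16:L b5@17:R b3@18:L]
Beat 11 (R): throw ball2 h=2 -> lands@13:R; in-air after throw: [b4@12:L b2@13:R b6@14:L b1@16:L b5@17:R b3@18:L]
Beat 12 (L): throw ball4 h=8 -> lands@20:L; in-air after throw: [b2@13:R b6@14:L b1@16:L b5@17:R b3@18:L b4@20:L]

Answer: ball2:lands@13:R ball6:lands@14:L ball1:lands@16:L ball5:lands@17:R ball3:lands@18:L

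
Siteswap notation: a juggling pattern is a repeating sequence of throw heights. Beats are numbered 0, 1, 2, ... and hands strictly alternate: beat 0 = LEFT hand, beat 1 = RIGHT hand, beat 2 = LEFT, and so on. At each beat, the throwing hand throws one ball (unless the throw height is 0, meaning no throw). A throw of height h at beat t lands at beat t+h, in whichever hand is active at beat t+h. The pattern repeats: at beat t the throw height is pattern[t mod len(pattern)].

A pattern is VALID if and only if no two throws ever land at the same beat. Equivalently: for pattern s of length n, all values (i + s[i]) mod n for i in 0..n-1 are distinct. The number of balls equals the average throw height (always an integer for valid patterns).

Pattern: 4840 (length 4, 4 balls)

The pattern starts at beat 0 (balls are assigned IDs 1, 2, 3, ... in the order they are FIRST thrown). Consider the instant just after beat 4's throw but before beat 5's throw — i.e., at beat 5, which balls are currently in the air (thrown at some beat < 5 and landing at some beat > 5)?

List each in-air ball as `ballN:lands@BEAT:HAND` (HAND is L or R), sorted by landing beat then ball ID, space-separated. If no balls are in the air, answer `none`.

Beat 0 (L): throw ball1 h=4 -> lands@4:L; in-air after throw: [b1@4:L]
Beat 1 (R): throw ball2 h=8 -> lands@9:R; in-air after throw: [b1@4:L b2@9:R]
Beat 2 (L): throw ball3 h=4 -> lands@6:L; in-air after throw: [b1@4:L b3@6:L b2@9:R]
Beat 4 (L): throw ball1 h=4 -> lands@8:L; in-air after throw: [b3@6:L b1@8:L b2@9:R]
Beat 5 (R): throw ball4 h=8 -> lands@13:R; in-air after throw: [b3@6:L b1@8:L b2@9:R b4@13:R]

Answer: ball3:lands@6:L ball1:lands@8:L ball2:lands@9:R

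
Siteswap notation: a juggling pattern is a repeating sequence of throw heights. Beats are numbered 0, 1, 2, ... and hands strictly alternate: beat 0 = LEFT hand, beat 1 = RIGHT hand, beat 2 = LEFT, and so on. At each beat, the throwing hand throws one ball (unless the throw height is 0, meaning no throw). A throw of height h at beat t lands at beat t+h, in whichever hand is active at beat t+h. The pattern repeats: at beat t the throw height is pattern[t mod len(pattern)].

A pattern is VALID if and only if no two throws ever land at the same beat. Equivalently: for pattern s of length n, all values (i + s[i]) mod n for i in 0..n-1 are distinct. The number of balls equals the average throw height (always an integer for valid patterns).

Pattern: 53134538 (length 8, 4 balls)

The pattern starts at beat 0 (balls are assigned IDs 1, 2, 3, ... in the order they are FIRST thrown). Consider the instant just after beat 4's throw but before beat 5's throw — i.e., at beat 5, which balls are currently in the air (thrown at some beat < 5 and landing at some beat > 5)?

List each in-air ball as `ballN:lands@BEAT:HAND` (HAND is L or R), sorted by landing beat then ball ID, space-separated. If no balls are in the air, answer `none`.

Answer: ball3:lands@6:L ball2:lands@8:L

Derivation:
Beat 0 (L): throw ball1 h=5 -> lands@5:R; in-air after throw: [b1@5:R]
Beat 1 (R): throw ball2 h=3 -> lands@4:L; in-air after throw: [b2@4:L b1@5:R]
Beat 2 (L): throw ball3 h=1 -> lands@3:R; in-air after throw: [b3@3:R b2@4:L b1@5:R]
Beat 3 (R): throw ball3 h=3 -> lands@6:L; in-air after throw: [b2@4:L b1@5:R b3@6:L]
Beat 4 (L): throw ball2 h=4 -> lands@8:L; in-air after throw: [b1@5:R b3@6:L b2@8:L]
Beat 5 (R): throw ball1 h=5 -> lands@10:L; in-air after throw: [b3@6:L b2@8:L b1@10:L]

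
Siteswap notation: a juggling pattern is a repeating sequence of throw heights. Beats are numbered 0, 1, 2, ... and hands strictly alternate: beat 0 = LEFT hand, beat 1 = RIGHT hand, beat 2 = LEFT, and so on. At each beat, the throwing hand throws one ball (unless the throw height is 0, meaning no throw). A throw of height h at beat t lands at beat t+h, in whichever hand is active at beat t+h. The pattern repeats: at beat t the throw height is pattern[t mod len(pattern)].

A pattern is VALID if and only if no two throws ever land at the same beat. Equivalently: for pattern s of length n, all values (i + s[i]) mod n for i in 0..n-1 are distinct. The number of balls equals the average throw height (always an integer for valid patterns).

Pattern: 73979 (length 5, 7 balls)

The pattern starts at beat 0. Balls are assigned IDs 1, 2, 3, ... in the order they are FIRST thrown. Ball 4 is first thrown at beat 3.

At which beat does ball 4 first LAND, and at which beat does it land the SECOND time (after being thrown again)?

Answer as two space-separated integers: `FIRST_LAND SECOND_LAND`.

Beat 0 (L): throw ball1 h=7 -> lands@7:R; in-air after throw: [b1@7:R]
Beat 1 (R): throw ball2 h=3 -> lands@4:L; in-air after throw: [b2@4:L b1@7:R]
Beat 2 (L): throw ball3 h=9 -> lands@11:R; in-air after throw: [b2@4:L b1@7:R b3@11:R]
Beat 3 (R): throw ball4 h=7 -> lands@10:L; in-air after throw: [b2@4:L b1@7:R b4@10:L b3@11:R]
Beat 4 (L): throw ball2 h=9 -> lands@13:R; in-air after throw: [b1@7:R b4@10:L b3@11:R b2@13:R]
Beat 5 (R): throw ball5 h=7 -> lands@12:L; in-air after throw: [b1@7:R b4@10:L b3@11:R b5@12:L b2@13:R]
Beat 6 (L): throw ball6 h=3 -> lands@9:R; in-air after throw: [b1@7:R b6@9:R b4@10:L b3@11:R b5@12:L b2@13:R]
Beat 7 (R): throw ball1 h=9 -> lands@16:L; in-air after throw: [b6@9:R b4@10:L b3@11:R b5@12:L b2@13:R b1@16:L]
Beat 8 (L): throw ball7 h=7 -> lands@15:R; in-air after throw: [b6@9:R b4@10:L b3@11:R b5@12:L b2@13:R b7@15:R b1@16:L]
Beat 9 (R): throw ball6 h=9 -> lands@18:L; in-air after throw: [b4@10:L b3@11:R b5@12:L b2@13:R b7@15:R b1@16:L b6@18:L]
Beat 10 (L): throw ball4 h=7 -> lands@17:R; in-air after throw: [b3@11:R b5@12:L b2@13:R b7@15:R b1@16:L b4@17:R b6@18:L]
Beat 11 (R): throw ball3 h=3 -> lands@14:L; in-air after throw: [b5@12:L b2@13:R b3@14:L b7@15:R b1@16:L b4@17:R b6@18:L]
Beat 12 (L): throw ball5 h=9 -> lands@21:R; in-air after throw: [b2@13:R b3@14:L b7@15:R b1@16:L b4@17:R b6@18:L b5@21:R]
Ball 4: thrown@3 h=7 -> first land @10; rethrown@10 h=7 -> second land @17

Answer: 10 17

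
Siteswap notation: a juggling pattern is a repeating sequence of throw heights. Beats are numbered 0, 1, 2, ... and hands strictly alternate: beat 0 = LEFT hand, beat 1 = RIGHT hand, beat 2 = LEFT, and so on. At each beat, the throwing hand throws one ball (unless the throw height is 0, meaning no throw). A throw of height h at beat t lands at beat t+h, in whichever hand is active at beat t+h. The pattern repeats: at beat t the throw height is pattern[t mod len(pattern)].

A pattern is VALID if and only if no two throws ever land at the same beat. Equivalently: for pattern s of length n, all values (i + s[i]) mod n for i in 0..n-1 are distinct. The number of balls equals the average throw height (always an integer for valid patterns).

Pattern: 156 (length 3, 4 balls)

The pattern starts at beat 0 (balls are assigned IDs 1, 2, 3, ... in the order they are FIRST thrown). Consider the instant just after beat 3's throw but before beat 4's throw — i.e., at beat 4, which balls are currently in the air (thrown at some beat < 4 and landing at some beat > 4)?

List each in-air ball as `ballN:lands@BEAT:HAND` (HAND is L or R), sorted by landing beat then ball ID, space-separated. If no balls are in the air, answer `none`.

Answer: ball1:lands@6:L ball2:lands@8:L

Derivation:
Beat 0 (L): throw ball1 h=1 -> lands@1:R; in-air after throw: [b1@1:R]
Beat 1 (R): throw ball1 h=5 -> lands@6:L; in-air after throw: [b1@6:L]
Beat 2 (L): throw ball2 h=6 -> lands@8:L; in-air after throw: [b1@6:L b2@8:L]
Beat 3 (R): throw ball3 h=1 -> lands@4:L; in-air after throw: [b3@4:L b1@6:L b2@8:L]
Beat 4 (L): throw ball3 h=5 -> lands@9:R; in-air after throw: [b1@6:L b2@8:L b3@9:R]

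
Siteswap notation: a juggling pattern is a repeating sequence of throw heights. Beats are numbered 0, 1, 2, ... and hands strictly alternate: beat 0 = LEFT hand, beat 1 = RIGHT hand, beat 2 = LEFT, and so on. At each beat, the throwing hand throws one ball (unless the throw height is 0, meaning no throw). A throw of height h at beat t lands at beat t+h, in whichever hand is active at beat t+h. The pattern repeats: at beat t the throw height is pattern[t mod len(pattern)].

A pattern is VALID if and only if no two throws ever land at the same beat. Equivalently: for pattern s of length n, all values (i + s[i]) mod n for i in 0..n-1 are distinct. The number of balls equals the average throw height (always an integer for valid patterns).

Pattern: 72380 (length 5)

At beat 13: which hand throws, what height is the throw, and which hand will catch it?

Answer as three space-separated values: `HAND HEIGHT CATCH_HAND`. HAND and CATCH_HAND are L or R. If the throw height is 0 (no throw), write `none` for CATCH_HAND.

Beat 13: 13 mod 2 = 1, so hand = R
Throw height = pattern[13 mod 5] = pattern[3] = 8
Lands at beat 13+8=21, 21 mod 2 = 1, so catch hand = R

Answer: R 8 R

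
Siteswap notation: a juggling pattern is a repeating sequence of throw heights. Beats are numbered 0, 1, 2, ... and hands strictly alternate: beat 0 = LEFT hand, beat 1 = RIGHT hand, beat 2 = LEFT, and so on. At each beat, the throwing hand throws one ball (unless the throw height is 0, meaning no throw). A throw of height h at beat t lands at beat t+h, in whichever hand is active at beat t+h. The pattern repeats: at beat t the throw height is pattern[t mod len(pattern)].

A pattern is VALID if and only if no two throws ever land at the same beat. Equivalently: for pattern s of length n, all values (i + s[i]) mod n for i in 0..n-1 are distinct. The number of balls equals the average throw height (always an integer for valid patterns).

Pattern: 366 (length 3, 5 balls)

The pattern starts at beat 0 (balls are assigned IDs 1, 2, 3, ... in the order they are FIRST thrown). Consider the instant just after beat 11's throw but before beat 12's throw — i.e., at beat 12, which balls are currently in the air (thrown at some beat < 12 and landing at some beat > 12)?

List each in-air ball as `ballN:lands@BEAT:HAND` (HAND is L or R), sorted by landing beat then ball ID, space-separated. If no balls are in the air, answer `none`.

Beat 0 (L): throw ball1 h=3 -> lands@3:R; in-air after throw: [b1@3:R]
Beat 1 (R): throw ball2 h=6 -> lands@7:R; in-air after throw: [b1@3:R b2@7:R]
Beat 2 (L): throw ball3 h=6 -> lands@8:L; in-air after throw: [b1@3:R b2@7:R b3@8:L]
Beat 3 (R): throw ball1 h=3 -> lands@6:L; in-air after throw: [b1@6:L b2@7:R b3@8:L]
Beat 4 (L): throw ball4 h=6 -> lands@10:L; in-air after throw: [b1@6:L b2@7:R b3@8:L b4@10:L]
Beat 5 (R): throw ball5 h=6 -> lands@11:R; in-air after throw: [b1@6:L b2@7:R b3@8:L b4@10:L b5@11:R]
Beat 6 (L): throw ball1 h=3 -> lands@9:R; in-air after throw: [b2@7:R b3@8:L b1@9:R b4@10:L b5@11:R]
Beat 7 (R): throw ball2 h=6 -> lands@13:R; in-air after throw: [b3@8:L b1@9:R b4@10:L b5@11:R b2@13:R]
Beat 8 (L): throw ball3 h=6 -> lands@14:L; in-air after throw: [b1@9:R b4@10:L b5@11:R b2@13:R b3@14:L]
Beat 9 (R): throw ball1 h=3 -> lands@12:L; in-air after throw: [b4@10:L b5@11:R b1@12:L b2@13:R b3@14:L]
Beat 10 (L): throw ball4 h=6 -> lands@16:L; in-air after throw: [b5@11:R b1@12:L b2@13:R b3@14:L b4@16:L]
Beat 11 (R): throw ball5 h=6 -> lands@17:R; in-air after throw: [b1@12:L b2@13:R b3@14:L b4@16:L b5@17:R]
Beat 12 (L): throw ball1 h=3 -> lands@15:R; in-air after throw: [b2@13:R b3@14:L b1@15:R b4@16:L b5@17:R]

Answer: ball2:lands@13:R ball3:lands@14:L ball4:lands@16:L ball5:lands@17:R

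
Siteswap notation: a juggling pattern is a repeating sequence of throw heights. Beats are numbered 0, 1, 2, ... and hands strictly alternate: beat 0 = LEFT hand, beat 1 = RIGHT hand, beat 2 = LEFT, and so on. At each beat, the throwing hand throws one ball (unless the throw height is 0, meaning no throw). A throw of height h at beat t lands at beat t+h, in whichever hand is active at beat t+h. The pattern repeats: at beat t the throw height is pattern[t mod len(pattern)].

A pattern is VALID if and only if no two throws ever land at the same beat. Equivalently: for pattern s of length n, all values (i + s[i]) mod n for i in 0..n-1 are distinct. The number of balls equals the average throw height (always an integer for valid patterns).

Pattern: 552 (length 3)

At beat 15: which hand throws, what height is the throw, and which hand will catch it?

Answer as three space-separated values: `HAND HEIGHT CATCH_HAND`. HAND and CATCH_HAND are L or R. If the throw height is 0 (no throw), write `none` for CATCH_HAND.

Beat 15: 15 mod 2 = 1, so hand = R
Throw height = pattern[15 mod 3] = pattern[0] = 5
Lands at beat 15+5=20, 20 mod 2 = 0, so catch hand = L

Answer: R 5 L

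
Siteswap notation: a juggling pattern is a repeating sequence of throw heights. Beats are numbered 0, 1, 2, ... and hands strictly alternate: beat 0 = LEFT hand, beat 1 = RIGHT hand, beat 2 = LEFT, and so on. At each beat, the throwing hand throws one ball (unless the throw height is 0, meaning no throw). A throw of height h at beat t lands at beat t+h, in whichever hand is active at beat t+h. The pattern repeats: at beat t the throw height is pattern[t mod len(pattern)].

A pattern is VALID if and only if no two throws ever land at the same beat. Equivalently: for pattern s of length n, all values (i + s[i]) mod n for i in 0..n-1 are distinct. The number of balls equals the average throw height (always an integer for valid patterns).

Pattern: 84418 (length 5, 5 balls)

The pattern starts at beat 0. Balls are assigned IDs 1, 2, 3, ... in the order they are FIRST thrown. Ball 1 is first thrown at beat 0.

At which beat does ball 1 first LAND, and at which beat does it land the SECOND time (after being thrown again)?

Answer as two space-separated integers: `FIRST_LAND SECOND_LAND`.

Answer: 8 9

Derivation:
Beat 0 (L): throw ball1 h=8 -> lands@8:L; in-air after throw: [b1@8:L]
Beat 1 (R): throw ball2 h=4 -> lands@5:R; in-air after throw: [b2@5:R b1@8:L]
Beat 2 (L): throw ball3 h=4 -> lands@6:L; in-air after throw: [b2@5:R b3@6:L b1@8:L]
Beat 3 (R): throw ball4 h=1 -> lands@4:L; in-air after throw: [b4@4:L b2@5:R b3@6:L b1@8:L]
Beat 4 (L): throw ball4 h=8 -> lands@12:L; in-air after throw: [b2@5:R b3@6:L b1@8:L b4@12:L]
Beat 5 (R): throw ball2 h=8 -> lands@13:R; in-air after throw: [b3@6:L b1@8:L b4@12:L b2@13:R]
Beat 6 (L): throw ball3 h=4 -> lands@10:L; in-air after throw: [b1@8:L b3@10:L b4@12:L b2@13:R]
Beat 7 (R): throw ball5 h=4 -> lands@11:R; in-air after throw: [b1@8:L b3@10:L b5@11:R b4@12:L b2@13:R]
Beat 8 (L): throw ball1 h=1 -> lands@9:R; in-air after throw: [b1@9:R b3@10:L b5@11:R b4@12:L b2@13:R]
Beat 9 (R): throw ball1 h=8 -> lands@17:R; in-air after throw: [b3@10:L b5@11:R b4@12:L b2@13:R b1@17:R]
Ball 1: thrown@0 h=8 -> first land @8; rethrown@8 h=1 -> second land @9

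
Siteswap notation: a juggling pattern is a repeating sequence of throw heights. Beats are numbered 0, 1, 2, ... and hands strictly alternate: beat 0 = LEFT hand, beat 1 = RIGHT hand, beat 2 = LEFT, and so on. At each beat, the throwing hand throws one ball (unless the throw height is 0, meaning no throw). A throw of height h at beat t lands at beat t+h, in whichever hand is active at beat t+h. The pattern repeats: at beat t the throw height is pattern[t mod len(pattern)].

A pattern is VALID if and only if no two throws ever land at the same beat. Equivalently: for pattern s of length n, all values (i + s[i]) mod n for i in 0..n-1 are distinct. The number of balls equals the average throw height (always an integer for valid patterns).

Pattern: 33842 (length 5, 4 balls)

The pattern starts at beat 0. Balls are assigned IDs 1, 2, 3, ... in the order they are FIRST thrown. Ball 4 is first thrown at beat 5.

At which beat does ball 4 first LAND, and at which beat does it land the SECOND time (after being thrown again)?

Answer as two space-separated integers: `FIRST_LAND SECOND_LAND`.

Answer: 8 12

Derivation:
Beat 0 (L): throw ball1 h=3 -> lands@3:R; in-air after throw: [b1@3:R]
Beat 1 (R): throw ball2 h=3 -> lands@4:L; in-air after throw: [b1@3:R b2@4:L]
Beat 2 (L): throw ball3 h=8 -> lands@10:L; in-air after throw: [b1@3:R b2@4:L b3@10:L]
Beat 3 (R): throw ball1 h=4 -> lands@7:R; in-air after throw: [b2@4:L b1@7:R b3@10:L]
Beat 4 (L): throw ball2 h=2 -> lands@6:L; in-air after throw: [b2@6:L b1@7:R b3@10:L]
Beat 5 (R): throw ball4 h=3 -> lands@8:L; in-air after throw: [b2@6:L b1@7:R b4@8:L b3@10:L]
Beat 6 (L): throw ball2 h=3 -> lands@9:R; in-air after throw: [b1@7:R b4@8:L b2@9:R b3@10:L]
Beat 7 (R): throw ball1 h=8 -> lands@15:R; in-air after throw: [b4@8:L b2@9:R b3@10:L b1@15:R]
Beat 8 (L): throw ball4 h=4 -> lands@12:L; in-air after throw: [b2@9:R b3@10:L b4@12:L b1@15:R]
Beat 9 (R): throw ball2 h=2 -> lands@11:R; in-air after throw: [b3@10:L b2@11:R b4@12:L b1@15:R]
Beat 10 (L): throw ball3 h=3 -> lands@13:R; in-air after throw: [b2@11:R b4@12:L b3@13:R b1@15:R]
Beat 11 (R): throw ball2 h=3 -> lands@14:L; in-air after throw: [b4@12:L b3@13:R b2@14:L b1@15:R]
Beat 12 (L): throw ball4 h=8 -> lands@20:L; in-air after throw: [b3@13:R b2@14:L b1@15:R b4@20:L]
Ball 4: thrown@5 h=3 -> first land @8; rethrown@8 h=4 -> second land @12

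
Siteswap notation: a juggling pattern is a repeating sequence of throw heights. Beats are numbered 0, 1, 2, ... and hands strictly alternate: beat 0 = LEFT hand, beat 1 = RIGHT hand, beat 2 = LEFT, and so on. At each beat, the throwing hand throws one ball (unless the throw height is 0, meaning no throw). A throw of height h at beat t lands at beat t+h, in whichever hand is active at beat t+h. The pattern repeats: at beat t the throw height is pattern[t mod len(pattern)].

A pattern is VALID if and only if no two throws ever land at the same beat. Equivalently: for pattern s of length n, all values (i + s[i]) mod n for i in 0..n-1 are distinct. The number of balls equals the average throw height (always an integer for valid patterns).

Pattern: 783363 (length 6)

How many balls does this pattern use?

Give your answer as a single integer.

Answer: 5

Derivation:
Pattern = [7, 8, 3, 3, 6, 3], length n = 6
  position 0: throw height = 7, running sum = 7
  position 1: throw height = 8, running sum = 15
  position 2: throw height = 3, running sum = 18
  position 3: throw height = 3, running sum = 21
  position 4: throw height = 6, running sum = 27
  position 5: throw height = 3, running sum = 30
Total sum = 30; balls = sum / n = 30 / 6 = 5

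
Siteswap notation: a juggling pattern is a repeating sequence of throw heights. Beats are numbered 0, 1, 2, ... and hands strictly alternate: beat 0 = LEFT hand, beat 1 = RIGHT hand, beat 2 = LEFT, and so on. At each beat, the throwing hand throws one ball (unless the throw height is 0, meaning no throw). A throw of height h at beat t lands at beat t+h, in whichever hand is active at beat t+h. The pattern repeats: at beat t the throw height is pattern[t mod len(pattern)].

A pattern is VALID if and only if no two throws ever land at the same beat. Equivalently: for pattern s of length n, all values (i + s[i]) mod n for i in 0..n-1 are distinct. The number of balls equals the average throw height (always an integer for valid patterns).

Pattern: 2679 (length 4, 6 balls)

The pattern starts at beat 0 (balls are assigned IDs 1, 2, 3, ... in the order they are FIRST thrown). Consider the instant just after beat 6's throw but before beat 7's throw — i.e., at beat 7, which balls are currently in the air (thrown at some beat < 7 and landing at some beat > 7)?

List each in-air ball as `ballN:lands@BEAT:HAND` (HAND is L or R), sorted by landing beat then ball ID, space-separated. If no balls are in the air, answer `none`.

Beat 0 (L): throw ball1 h=2 -> lands@2:L; in-air after throw: [b1@2:L]
Beat 1 (R): throw ball2 h=6 -> lands@7:R; in-air after throw: [b1@2:L b2@7:R]
Beat 2 (L): throw ball1 h=7 -> lands@9:R; in-air after throw: [b2@7:R b1@9:R]
Beat 3 (R): throw ball3 h=9 -> lands@12:L; in-air after throw: [b2@7:R b1@9:R b3@12:L]
Beat 4 (L): throw ball4 h=2 -> lands@6:L; in-air after throw: [b4@6:L b2@7:R b1@9:R b3@12:L]
Beat 5 (R): throw ball5 h=6 -> lands@11:R; in-air after throw: [b4@6:L b2@7:R b1@9:R b5@11:R b3@12:L]
Beat 6 (L): throw ball4 h=7 -> lands@13:R; in-air after throw: [b2@7:R b1@9:R b5@11:R b3@12:L b4@13:R]
Beat 7 (R): throw ball2 h=9 -> lands@16:L; in-air after throw: [b1@9:R b5@11:R b3@12:L b4@13:R b2@16:L]

Answer: ball1:lands@9:R ball5:lands@11:R ball3:lands@12:L ball4:lands@13:R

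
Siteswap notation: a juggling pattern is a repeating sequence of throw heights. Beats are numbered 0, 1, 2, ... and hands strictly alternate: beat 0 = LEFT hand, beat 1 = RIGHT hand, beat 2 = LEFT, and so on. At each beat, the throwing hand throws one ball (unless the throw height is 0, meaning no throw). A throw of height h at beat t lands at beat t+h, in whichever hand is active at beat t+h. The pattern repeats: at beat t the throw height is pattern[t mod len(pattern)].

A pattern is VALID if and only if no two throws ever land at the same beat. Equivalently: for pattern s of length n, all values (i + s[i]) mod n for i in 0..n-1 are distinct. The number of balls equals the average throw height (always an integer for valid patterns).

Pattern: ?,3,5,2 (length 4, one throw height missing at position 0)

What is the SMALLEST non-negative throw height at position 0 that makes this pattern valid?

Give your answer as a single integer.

i=0: s[i]=? (unknown)
i=1: (1 + 3) mod 4 = 0
i=2: (2 + 5) mod 4 = 3
i=3: (3 + 2) mod 4 = 1
Known residues: [0, 1, 3]; need a permutation of 0..3, so missing residue r = 2
Need (0 + s) mod 4 = 2; smallest s = (2 - 0) mod 4 = 2

Answer: 2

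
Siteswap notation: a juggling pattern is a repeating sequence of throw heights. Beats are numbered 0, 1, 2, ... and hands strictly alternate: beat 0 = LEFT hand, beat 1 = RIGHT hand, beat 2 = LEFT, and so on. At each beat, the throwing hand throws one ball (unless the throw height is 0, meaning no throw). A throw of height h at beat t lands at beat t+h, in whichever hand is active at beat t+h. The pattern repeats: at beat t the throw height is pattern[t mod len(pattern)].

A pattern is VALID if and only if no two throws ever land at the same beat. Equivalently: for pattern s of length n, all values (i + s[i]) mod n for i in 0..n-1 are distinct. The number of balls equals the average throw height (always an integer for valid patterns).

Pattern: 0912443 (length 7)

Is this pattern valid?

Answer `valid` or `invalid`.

Answer: invalid

Derivation:
i=0: (i + s[i]) mod n = (0 + 0) mod 7 = 0
i=1: (i + s[i]) mod n = (1 + 9) mod 7 = 3
i=2: (i + s[i]) mod n = (2 + 1) mod 7 = 3
i=3: (i + s[i]) mod n = (3 + 2) mod 7 = 5
i=4: (i + s[i]) mod n = (4 + 4) mod 7 = 1
i=5: (i + s[i]) mod n = (5 + 4) mod 7 = 2
i=6: (i + s[i]) mod n = (6 + 3) mod 7 = 2
Residues: [0, 3, 3, 5, 1, 2, 2], distinct: False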